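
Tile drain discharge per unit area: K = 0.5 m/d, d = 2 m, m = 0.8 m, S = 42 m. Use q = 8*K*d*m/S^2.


q = 8*K*d*m/S^2
q = 8*0.5*2*0.8/42^2
q = 6.4000 / 1764

0.0036 m/d


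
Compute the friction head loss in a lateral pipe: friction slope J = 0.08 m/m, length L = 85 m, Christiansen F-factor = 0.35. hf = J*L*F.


hf = J * L * F = 0.08 * 85 * 0.35 = 2.3800 m

2.3800 m


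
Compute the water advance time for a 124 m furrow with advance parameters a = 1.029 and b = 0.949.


t = (L/a)^(1/b)
t = (124/1.029)^(1/0.949)
t = 120.505345^(1/0.949)

155.8982 min


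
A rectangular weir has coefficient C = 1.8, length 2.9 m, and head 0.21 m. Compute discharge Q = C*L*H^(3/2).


Q = C * L * H^(3/2) = 1.8 * 2.9 * 0.21^1.5 = 1.8 * 2.9 * 0.096234

0.5023 m^3/s


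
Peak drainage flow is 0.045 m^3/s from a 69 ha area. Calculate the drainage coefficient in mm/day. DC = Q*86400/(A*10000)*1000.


DC = Q * 86400 / (A * 10000) * 1000
DC = 0.045 * 86400 / (69 * 10000) * 1000
DC = 3888000.0000 / 690000

5.6348 mm/day


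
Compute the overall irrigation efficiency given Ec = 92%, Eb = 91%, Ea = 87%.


Ec = 0.92, Eb = 0.91, Ea = 0.87
E = 0.92 * 0.91 * 0.87 * 100 = 72.8364%

72.8364 %


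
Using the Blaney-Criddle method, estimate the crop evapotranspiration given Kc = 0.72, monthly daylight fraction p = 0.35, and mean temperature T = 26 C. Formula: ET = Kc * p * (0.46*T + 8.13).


ET = Kc * p * (0.46*T + 8.13)
ET = 0.72 * 0.35 * (0.46*26 + 8.13)
ET = 0.72 * 0.35 * 20.0900

5.0627 mm/day


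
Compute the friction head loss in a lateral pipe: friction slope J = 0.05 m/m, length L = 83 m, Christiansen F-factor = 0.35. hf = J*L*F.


hf = J * L * F = 0.05 * 83 * 0.35 = 1.4525 m

1.4525 m


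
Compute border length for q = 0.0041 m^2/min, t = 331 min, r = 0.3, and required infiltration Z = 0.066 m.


L = q*t/((1+r)*Z)
L = 0.0041*331/((1+0.3)*0.066)
L = 1.3571/0.0858

15.8170 m


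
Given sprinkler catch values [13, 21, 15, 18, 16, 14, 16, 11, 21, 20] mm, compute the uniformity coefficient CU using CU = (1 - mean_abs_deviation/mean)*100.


mean = 16.500000 mm
MAD = 2.800000 mm
CU = (1 - 2.800000/16.500000)*100

83.0303 %


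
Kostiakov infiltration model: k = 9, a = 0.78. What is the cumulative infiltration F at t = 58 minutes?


F = k * t^a = 9 * 58^0.78
F = 9 * 23.739624

213.6566 mm


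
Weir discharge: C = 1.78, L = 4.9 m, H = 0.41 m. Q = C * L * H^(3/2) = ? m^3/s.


Q = C * L * H^(3/2) = 1.78 * 4.9 * 0.41^1.5 = 1.78 * 4.9 * 0.262528

2.2898 m^3/s


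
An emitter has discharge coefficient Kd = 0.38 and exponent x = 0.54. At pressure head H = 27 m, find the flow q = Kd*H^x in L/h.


q = Kd * H^x = 0.38 * 27^0.54 = 0.38 * 5.928385

2.2528 L/h


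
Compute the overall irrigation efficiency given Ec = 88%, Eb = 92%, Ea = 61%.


Ec = 0.88, Eb = 0.92, Ea = 0.61
E = 0.88 * 0.92 * 0.61 * 100 = 49.3856%

49.3856 %


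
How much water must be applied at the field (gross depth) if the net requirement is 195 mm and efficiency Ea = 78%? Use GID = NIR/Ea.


Ea = 78% = 0.78
GID = NIR / Ea = 195 / 0.78 = 250.0000 mm

250.0000 mm


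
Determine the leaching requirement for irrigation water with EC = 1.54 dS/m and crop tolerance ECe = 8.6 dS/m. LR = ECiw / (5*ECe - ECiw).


LR = ECiw / (5*ECe - ECiw)
LR = 1.54 / (5*8.6 - 1.54)
LR = 1.54 / 41.4600

0.0371


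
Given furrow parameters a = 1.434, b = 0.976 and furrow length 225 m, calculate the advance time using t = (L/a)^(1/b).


t = (L/a)^(1/b)
t = (225/1.434)^(1/0.976)
t = 156.903766^(1/0.976)

177.6742 min


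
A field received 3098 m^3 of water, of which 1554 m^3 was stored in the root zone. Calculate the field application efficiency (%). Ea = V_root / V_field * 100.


Ea = V_root / V_field * 100 = 1554 / 3098 * 100 = 50.1614%

50.1614 %


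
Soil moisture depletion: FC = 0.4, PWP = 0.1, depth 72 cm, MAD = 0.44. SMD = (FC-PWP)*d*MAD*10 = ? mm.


SMD = (FC - PWP) * d * MAD * 10
SMD = (0.4 - 0.1) * 72 * 0.44 * 10
SMD = 0.3000 * 72 * 0.44 * 10

95.0400 mm


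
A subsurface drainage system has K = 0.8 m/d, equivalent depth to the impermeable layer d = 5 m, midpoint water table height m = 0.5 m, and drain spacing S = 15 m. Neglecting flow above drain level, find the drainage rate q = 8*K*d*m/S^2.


q = 8*K*d*m/S^2
q = 8*0.8*5*0.5/15^2
q = 16.0000 / 225

0.0711 m/d


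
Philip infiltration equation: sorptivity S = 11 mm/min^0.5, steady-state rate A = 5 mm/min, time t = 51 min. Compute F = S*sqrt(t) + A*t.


F = S*sqrt(t) + A*t
F = 11*sqrt(51) + 5*51
F = 11*7.141428 + 255

333.5557 mm


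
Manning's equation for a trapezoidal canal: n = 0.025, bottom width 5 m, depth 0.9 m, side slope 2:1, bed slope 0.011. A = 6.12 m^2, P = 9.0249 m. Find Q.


R = A/P = 6.12/9.0249 = 0.678124
Q = (1/0.025) * 6.12 * 0.678124^(2/3) * 0.011^0.5

19.8174 m^3/s


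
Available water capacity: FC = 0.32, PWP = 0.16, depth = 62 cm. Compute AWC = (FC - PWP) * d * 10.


AWC = (FC - PWP) * d * 10
AWC = (0.32 - 0.16) * 62 * 10
AWC = 0.1600 * 62 * 10

99.2000 mm


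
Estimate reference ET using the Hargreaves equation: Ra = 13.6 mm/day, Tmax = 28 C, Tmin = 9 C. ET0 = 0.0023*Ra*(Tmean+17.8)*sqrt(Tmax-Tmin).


Tmean = (Tmax + Tmin)/2 = (28 + 9)/2 = 18.5
ET0 = 0.0023 * 13.6 * (18.5 + 17.8) * sqrt(28 - 9)
ET0 = 0.0023 * 13.6 * 36.3 * 4.358899

4.9494 mm/day


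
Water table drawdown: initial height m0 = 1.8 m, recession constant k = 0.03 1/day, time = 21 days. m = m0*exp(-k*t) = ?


m = m0 * exp(-k*t)
m = 1.8 * exp(-0.03 * 21)
m = 1.8 * exp(-0.6300)

0.9587 m


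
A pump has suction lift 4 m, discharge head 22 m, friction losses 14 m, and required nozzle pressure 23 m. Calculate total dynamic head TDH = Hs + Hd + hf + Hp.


TDH = Hs + Hd + hf + Hp = 4 + 22 + 14 + 23 = 63

63 m


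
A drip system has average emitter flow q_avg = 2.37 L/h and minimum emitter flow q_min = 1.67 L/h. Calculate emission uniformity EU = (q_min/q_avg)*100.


EU = (q_min/q_avg)*100 = (1.67/2.37)*100 = 70.4641%

70.4641 %


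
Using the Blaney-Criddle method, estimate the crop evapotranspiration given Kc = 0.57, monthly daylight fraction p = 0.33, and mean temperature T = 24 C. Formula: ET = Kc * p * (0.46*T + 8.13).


ET = Kc * p * (0.46*T + 8.13)
ET = 0.57 * 0.33 * (0.46*24 + 8.13)
ET = 0.57 * 0.33 * 19.1700

3.6059 mm/day


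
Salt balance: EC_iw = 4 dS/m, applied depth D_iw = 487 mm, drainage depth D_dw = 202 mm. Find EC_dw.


EC_dw = EC_iw * D_iw / D_dw
EC_dw = 4 * 487 / 202
EC_dw = 1948 / 202

9.6436 dS/m


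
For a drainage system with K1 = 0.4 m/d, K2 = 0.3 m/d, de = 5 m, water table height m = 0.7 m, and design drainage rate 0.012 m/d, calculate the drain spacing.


S^2 = 8*K2*de*m/q + 4*K1*m^2/q
S^2 = 8*0.3*5*0.7/0.012 + 4*0.4*0.7^2/0.012
S = sqrt(765.3333)

27.6647 m


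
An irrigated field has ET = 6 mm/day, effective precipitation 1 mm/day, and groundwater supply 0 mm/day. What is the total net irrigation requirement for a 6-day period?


Daily deficit = ET - Pe - GW = 6 - 1 - 0 = 5 mm/day
NIR = 5 * 6 = 30 mm

30.0000 mm


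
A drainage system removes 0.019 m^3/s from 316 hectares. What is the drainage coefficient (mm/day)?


DC = Q * 86400 / (A * 10000) * 1000
DC = 0.019 * 86400 / (316 * 10000) * 1000
DC = 1641600.0000 / 3160000

0.5195 mm/day


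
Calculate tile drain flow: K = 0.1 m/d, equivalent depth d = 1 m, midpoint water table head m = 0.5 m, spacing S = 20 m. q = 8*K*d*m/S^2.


q = 8*K*d*m/S^2
q = 8*0.1*1*0.5/20^2
q = 0.4000 / 400

0.0010 m/d


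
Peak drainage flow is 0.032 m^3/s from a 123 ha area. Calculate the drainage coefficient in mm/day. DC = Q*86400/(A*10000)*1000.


DC = Q * 86400 / (A * 10000) * 1000
DC = 0.032 * 86400 / (123 * 10000) * 1000
DC = 2764800.0000 / 1230000

2.2478 mm/day


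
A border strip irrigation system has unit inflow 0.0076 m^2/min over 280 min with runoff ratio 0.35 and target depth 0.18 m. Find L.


L = q*t/((1+r)*Z)
L = 0.0076*280/((1+0.35)*0.18)
L = 2.128/0.243

8.7572 m


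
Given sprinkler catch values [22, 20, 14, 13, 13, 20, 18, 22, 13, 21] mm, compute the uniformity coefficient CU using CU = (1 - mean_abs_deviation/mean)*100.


mean = 17.600000 mm
MAD = 3.480000 mm
CU = (1 - 3.480000/17.600000)*100

80.2273 %


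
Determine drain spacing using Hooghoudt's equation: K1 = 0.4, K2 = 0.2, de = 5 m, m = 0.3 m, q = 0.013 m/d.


S^2 = 8*K2*de*m/q + 4*K1*m^2/q
S^2 = 8*0.2*5*0.3/0.013 + 4*0.4*0.3^2/0.013
S = sqrt(195.6923)

13.9890 m


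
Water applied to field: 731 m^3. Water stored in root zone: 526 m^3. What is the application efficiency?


Ea = V_root / V_field * 100 = 526 / 731 * 100 = 71.9562%

71.9562 %


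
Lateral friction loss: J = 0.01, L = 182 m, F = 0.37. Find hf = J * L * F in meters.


hf = J * L * F = 0.01 * 182 * 0.37 = 0.6734 m

0.6734 m


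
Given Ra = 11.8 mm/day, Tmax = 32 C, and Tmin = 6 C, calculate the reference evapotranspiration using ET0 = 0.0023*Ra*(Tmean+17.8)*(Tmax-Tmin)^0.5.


Tmean = (Tmax + Tmin)/2 = (32 + 6)/2 = 19.0
ET0 = 0.0023 * 11.8 * (19.0 + 17.8) * sqrt(32 - 6)
ET0 = 0.0023 * 11.8 * 36.8 * 5.099020

5.0927 mm/day


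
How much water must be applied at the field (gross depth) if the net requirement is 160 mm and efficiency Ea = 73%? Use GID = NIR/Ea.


Ea = 73% = 0.73
GID = NIR / Ea = 160 / 0.73 = 219.1781 mm

219.1781 mm


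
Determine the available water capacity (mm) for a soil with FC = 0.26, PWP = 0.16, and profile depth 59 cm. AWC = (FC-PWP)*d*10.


AWC = (FC - PWP) * d * 10
AWC = (0.26 - 0.16) * 59 * 10
AWC = 0.1000 * 59 * 10

59.0000 mm


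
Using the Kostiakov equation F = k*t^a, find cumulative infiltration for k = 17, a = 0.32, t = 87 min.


F = k * t^a = 17 * 87^0.32
F = 17 * 4.174901

70.9733 mm


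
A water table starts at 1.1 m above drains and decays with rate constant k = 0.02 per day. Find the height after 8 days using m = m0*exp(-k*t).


m = m0 * exp(-k*t)
m = 1.1 * exp(-0.02 * 8)
m = 1.1 * exp(-0.1600)

0.9374 m


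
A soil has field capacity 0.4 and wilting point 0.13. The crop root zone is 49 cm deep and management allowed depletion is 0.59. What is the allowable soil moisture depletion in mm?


SMD = (FC - PWP) * d * MAD * 10
SMD = (0.4 - 0.13) * 49 * 0.59 * 10
SMD = 0.2700 * 49 * 0.59 * 10

78.0570 mm


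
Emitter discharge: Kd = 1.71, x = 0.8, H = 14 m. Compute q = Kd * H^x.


q = Kd * H^x = 1.71 * 14^0.8 = 1.71 * 8.258524

14.1221 L/h


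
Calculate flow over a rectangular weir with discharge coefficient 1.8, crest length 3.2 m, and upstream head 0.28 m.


Q = C * L * H^(3/2) = 1.8 * 3.2 * 0.28^1.5 = 1.8 * 3.2 * 0.148162

0.8534 m^3/s


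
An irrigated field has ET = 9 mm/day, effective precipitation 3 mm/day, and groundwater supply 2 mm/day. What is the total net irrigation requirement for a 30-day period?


Daily deficit = ET - Pe - GW = 9 - 3 - 2 = 4 mm/day
NIR = 4 * 30 = 120 mm

120.0000 mm


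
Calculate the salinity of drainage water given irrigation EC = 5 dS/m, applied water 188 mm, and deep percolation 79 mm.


EC_dw = EC_iw * D_iw / D_dw
EC_dw = 5 * 188 / 79
EC_dw = 940 / 79

11.8987 dS/m


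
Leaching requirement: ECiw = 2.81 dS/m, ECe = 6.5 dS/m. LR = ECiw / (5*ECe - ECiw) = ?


LR = ECiw / (5*ECe - ECiw)
LR = 2.81 / (5*6.5 - 2.81)
LR = 2.81 / 29.6900

0.0946


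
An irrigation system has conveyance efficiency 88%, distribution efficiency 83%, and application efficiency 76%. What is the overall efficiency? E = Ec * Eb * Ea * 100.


Ec = 0.88, Eb = 0.83, Ea = 0.76
E = 0.88 * 0.83 * 0.76 * 100 = 55.5104%

55.5104 %


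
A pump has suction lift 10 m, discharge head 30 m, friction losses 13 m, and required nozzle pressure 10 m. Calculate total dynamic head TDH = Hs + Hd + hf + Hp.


TDH = Hs + Hd + hf + Hp = 10 + 30 + 13 + 10 = 63

63 m


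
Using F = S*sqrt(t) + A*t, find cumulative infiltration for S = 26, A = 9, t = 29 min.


F = S*sqrt(t) + A*t
F = 26*sqrt(29) + 9*29
F = 26*5.385165 + 261

401.0143 mm


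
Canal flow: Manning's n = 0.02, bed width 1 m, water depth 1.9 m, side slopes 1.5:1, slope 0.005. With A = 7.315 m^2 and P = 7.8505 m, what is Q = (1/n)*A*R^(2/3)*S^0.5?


R = A/P = 7.315/7.8505 = 0.931788
Q = (1/0.02) * 7.315 * 0.931788^(2/3) * 0.005^0.5

24.6726 m^3/s


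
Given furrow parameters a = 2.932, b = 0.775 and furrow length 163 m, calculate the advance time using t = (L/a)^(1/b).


t = (L/a)^(1/b)
t = (163/2.932)^(1/0.775)
t = 55.593452^(1/0.775)

178.5021 min


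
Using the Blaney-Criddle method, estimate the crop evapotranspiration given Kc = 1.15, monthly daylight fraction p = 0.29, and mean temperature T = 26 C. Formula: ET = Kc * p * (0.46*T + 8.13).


ET = Kc * p * (0.46*T + 8.13)
ET = 1.15 * 0.29 * (0.46*26 + 8.13)
ET = 1.15 * 0.29 * 20.0900

6.7000 mm/day


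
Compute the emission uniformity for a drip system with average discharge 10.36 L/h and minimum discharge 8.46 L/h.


EU = (q_min/q_avg)*100 = (8.46/10.36)*100 = 81.6602%

81.6602 %


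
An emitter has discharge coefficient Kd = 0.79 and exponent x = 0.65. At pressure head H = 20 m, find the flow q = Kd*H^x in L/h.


q = Kd * H^x = 0.79 * 20^0.65 = 0.79 * 7.009217

5.5373 L/h


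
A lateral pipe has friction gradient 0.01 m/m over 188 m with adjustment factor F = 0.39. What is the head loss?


hf = J * L * F = 0.01 * 188 * 0.39 = 0.7332 m

0.7332 m


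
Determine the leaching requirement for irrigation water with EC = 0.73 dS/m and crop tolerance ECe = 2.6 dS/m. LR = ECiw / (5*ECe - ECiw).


LR = ECiw / (5*ECe - ECiw)
LR = 0.73 / (5*2.6 - 0.73)
LR = 0.73 / 12.2700

0.0595


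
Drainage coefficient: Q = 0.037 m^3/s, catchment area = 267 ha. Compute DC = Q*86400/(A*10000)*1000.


DC = Q * 86400 / (A * 10000) * 1000
DC = 0.037 * 86400 / (267 * 10000) * 1000
DC = 3196800.0000 / 2670000

1.1973 mm/day


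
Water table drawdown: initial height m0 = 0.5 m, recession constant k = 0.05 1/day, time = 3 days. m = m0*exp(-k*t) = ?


m = m0 * exp(-k*t)
m = 0.5 * exp(-0.05 * 3)
m = 0.5 * exp(-0.1500)

0.4304 m


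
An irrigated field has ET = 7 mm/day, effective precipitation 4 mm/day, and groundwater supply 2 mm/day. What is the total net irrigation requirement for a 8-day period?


Daily deficit = ET - Pe - GW = 7 - 4 - 2 = 1 mm/day
NIR = 1 * 8 = 8 mm

8.0000 mm


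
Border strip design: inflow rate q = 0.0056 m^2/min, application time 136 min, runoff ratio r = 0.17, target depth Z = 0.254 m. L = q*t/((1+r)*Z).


L = q*t/((1+r)*Z)
L = 0.0056*136/((1+0.17)*0.254)
L = 0.7616/0.29718

2.5628 m


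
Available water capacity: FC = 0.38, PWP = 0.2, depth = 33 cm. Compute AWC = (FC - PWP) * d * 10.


AWC = (FC - PWP) * d * 10
AWC = (0.38 - 0.2) * 33 * 10
AWC = 0.1800 * 33 * 10

59.4000 mm


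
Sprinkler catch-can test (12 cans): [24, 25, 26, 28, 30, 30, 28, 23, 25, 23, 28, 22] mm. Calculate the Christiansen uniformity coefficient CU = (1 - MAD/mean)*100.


mean = 26.000000 mm
MAD = 2.333333 mm
CU = (1 - 2.333333/26.000000)*100

91.0256 %


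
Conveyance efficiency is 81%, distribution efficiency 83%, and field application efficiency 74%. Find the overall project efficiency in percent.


Ec = 0.81, Eb = 0.83, Ea = 0.74
E = 0.81 * 0.83 * 0.74 * 100 = 49.7502%

49.7502 %


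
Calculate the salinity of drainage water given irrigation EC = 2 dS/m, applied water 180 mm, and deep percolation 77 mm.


EC_dw = EC_iw * D_iw / D_dw
EC_dw = 2 * 180 / 77
EC_dw = 360 / 77

4.6753 dS/m


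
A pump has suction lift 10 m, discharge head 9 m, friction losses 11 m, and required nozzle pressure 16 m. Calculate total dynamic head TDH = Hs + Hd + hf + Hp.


TDH = Hs + Hd + hf + Hp = 10 + 9 + 11 + 16 = 46

46 m


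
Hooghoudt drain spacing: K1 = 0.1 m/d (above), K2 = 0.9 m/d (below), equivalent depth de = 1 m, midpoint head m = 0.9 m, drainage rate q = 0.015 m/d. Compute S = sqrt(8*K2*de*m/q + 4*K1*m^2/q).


S^2 = 8*K2*de*m/q + 4*K1*m^2/q
S^2 = 8*0.9*1*0.9/0.015 + 4*0.1*0.9^2/0.015
S = sqrt(453.6000)

21.2979 m


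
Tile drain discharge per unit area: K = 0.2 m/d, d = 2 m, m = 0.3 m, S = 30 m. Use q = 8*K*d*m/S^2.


q = 8*K*d*m/S^2
q = 8*0.2*2*0.3/30^2
q = 0.9600 / 900

0.0011 m/d


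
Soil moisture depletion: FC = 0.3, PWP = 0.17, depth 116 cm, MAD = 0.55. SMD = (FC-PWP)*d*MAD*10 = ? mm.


SMD = (FC - PWP) * d * MAD * 10
SMD = (0.3 - 0.17) * 116 * 0.55 * 10
SMD = 0.1300 * 116 * 0.55 * 10

82.9400 mm


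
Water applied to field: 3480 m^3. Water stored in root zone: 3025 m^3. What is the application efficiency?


Ea = V_root / V_field * 100 = 3025 / 3480 * 100 = 86.9253%

86.9253 %


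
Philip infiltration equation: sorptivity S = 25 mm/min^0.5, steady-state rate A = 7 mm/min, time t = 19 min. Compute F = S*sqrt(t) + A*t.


F = S*sqrt(t) + A*t
F = 25*sqrt(19) + 7*19
F = 25*4.358899 + 133

241.9725 mm


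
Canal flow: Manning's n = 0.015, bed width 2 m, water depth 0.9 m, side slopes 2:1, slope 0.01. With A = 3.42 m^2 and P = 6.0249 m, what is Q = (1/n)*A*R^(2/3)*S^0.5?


R = A/P = 3.42/6.0249 = 0.567644
Q = (1/0.015) * 3.42 * 0.567644^(2/3) * 0.01^0.5

15.6310 m^3/s


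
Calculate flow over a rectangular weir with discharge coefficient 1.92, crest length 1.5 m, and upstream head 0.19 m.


Q = C * L * H^(3/2) = 1.92 * 1.5 * 0.19^1.5 = 1.92 * 1.5 * 0.082819

0.2385 m^3/s


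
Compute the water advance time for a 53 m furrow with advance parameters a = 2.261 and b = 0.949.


t = (L/a)^(1/b)
t = (53/2.261)^(1/0.949)
t = 23.440955^(1/0.949)

27.7715 min


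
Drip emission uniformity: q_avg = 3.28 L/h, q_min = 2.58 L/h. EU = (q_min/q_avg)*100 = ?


EU = (q_min/q_avg)*100 = (2.58/3.28)*100 = 78.6585%

78.6585 %


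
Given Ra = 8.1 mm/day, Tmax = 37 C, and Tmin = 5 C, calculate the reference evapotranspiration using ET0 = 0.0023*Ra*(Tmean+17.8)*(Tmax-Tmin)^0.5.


Tmean = (Tmax + Tmin)/2 = (37 + 5)/2 = 21.0
ET0 = 0.0023 * 8.1 * (21.0 + 17.8) * sqrt(37 - 5)
ET0 = 0.0023 * 8.1 * 38.8 * 5.656854

4.0890 mm/day


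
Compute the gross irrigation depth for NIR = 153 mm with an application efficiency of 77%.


Ea = 77% = 0.77
GID = NIR / Ea = 153 / 0.77 = 198.7013 mm

198.7013 mm


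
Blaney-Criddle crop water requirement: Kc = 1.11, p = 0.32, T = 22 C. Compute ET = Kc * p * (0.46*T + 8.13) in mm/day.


ET = Kc * p * (0.46*T + 8.13)
ET = 1.11 * 0.32 * (0.46*22 + 8.13)
ET = 1.11 * 0.32 * 18.2500

6.4824 mm/day


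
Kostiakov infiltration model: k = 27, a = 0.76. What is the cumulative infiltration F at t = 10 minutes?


F = k * t^a = 27 * 10^0.76
F = 27 * 5.754399

155.3688 mm


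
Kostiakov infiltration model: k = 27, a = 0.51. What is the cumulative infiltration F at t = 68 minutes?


F = k * t^a = 27 * 68^0.51
F = 27 * 8.601606

232.2434 mm


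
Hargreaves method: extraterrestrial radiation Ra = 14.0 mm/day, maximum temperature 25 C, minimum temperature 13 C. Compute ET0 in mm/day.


Tmean = (Tmax + Tmin)/2 = (25 + 13)/2 = 19.0
ET0 = 0.0023 * 14.0 * (19.0 + 17.8) * sqrt(25 - 13)
ET0 = 0.0023 * 14.0 * 36.8 * 3.464102

4.1048 mm/day


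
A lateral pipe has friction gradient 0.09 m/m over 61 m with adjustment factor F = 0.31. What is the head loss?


hf = J * L * F = 0.09 * 61 * 0.31 = 1.7019 m

1.7019 m


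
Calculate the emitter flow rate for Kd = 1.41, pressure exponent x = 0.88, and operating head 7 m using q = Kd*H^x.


q = Kd * H^x = 1.41 * 7^0.88 = 1.41 * 5.542252

7.8146 L/h


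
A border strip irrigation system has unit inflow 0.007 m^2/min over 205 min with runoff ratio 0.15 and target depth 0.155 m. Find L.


L = q*t/((1+r)*Z)
L = 0.007*205/((1+0.15)*0.155)
L = 1.435/0.17825

8.0505 m


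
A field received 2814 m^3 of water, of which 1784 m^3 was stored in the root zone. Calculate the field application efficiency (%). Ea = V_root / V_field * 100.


Ea = V_root / V_field * 100 = 1784 / 2814 * 100 = 63.3973%

63.3973 %


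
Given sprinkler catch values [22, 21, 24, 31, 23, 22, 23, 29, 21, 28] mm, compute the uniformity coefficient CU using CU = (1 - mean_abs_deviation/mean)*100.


mean = 24.400000 mm
MAD = 2.960000 mm
CU = (1 - 2.960000/24.400000)*100

87.8689 %


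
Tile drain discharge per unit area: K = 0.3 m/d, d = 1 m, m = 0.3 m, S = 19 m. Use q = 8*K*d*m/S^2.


q = 8*K*d*m/S^2
q = 8*0.3*1*0.3/19^2
q = 0.7200 / 361

0.0020 m/d


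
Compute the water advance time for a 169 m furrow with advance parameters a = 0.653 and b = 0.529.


t = (L/a)^(1/b)
t = (169/0.653)^(1/0.529)
t = 258.805513^(1/0.529)

36423.9149 min


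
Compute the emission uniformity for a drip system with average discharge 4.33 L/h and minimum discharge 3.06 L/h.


EU = (q_min/q_avg)*100 = (3.06/4.33)*100 = 70.6697%

70.6697 %


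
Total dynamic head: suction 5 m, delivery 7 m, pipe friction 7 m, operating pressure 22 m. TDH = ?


TDH = Hs + Hd + hf + Hp = 5 + 7 + 7 + 22 = 41

41 m


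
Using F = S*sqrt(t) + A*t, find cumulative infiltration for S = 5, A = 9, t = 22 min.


F = S*sqrt(t) + A*t
F = 5*sqrt(22) + 9*22
F = 5*4.690416 + 198

221.4521 mm


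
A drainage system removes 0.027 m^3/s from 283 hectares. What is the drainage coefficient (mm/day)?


DC = Q * 86400 / (A * 10000) * 1000
DC = 0.027 * 86400 / (283 * 10000) * 1000
DC = 2332800.0000 / 2830000

0.8243 mm/day


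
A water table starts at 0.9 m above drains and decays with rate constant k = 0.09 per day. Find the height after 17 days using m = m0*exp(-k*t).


m = m0 * exp(-k*t)
m = 0.9 * exp(-0.09 * 17)
m = 0.9 * exp(-1.5300)

0.1949 m


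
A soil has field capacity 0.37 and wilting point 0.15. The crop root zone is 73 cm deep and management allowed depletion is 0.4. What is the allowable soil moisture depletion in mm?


SMD = (FC - PWP) * d * MAD * 10
SMD = (0.37 - 0.15) * 73 * 0.4 * 10
SMD = 0.2200 * 73 * 0.4 * 10

64.2400 mm


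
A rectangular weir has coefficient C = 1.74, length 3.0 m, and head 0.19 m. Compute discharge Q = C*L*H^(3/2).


Q = C * L * H^(3/2) = 1.74 * 3.0 * 0.19^1.5 = 1.74 * 3.0 * 0.082819

0.4323 m^3/s


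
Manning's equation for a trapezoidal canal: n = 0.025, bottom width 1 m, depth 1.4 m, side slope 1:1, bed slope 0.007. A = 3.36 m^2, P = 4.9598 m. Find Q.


R = A/P = 3.36/4.9598 = 0.677447
Q = (1/0.025) * 3.36 * 0.677447^(2/3) * 0.007^0.5

8.6736 m^3/s


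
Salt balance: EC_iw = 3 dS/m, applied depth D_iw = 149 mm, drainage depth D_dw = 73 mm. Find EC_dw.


EC_dw = EC_iw * D_iw / D_dw
EC_dw = 3 * 149 / 73
EC_dw = 447 / 73

6.1233 dS/m


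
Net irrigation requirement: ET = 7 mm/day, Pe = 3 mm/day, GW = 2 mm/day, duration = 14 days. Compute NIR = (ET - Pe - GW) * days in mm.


Daily deficit = ET - Pe - GW = 7 - 3 - 2 = 2 mm/day
NIR = 2 * 14 = 28 mm

28.0000 mm


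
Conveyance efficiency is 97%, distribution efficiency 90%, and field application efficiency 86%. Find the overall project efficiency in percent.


Ec = 0.97, Eb = 0.9, Ea = 0.86
E = 0.97 * 0.9 * 0.86 * 100 = 75.0780%

75.0780 %


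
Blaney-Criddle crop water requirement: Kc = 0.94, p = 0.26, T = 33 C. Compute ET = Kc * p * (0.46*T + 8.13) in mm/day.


ET = Kc * p * (0.46*T + 8.13)
ET = 0.94 * 0.26 * (0.46*33 + 8.13)
ET = 0.94 * 0.26 * 23.3100

5.6970 mm/day


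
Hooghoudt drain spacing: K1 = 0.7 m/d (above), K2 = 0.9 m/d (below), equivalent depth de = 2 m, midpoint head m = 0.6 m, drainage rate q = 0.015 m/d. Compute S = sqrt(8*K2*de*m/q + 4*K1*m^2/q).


S^2 = 8*K2*de*m/q + 4*K1*m^2/q
S^2 = 8*0.9*2*0.6/0.015 + 4*0.7*0.6^2/0.015
S = sqrt(643.2000)

25.3614 m


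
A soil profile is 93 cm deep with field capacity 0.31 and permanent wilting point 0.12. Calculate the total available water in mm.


AWC = (FC - PWP) * d * 10
AWC = (0.31 - 0.12) * 93 * 10
AWC = 0.1900 * 93 * 10

176.7000 mm


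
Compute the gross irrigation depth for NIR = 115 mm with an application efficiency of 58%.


Ea = 58% = 0.58
GID = NIR / Ea = 115 / 0.58 = 198.2759 mm

198.2759 mm


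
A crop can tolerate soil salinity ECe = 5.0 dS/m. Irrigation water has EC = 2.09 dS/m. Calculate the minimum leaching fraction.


LR = ECiw / (5*ECe - ECiw)
LR = 2.09 / (5*5.0 - 2.09)
LR = 2.09 / 22.9100

0.0912


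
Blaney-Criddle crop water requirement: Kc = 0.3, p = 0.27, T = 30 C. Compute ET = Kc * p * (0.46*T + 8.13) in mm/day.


ET = Kc * p * (0.46*T + 8.13)
ET = 0.3 * 0.27 * (0.46*30 + 8.13)
ET = 0.3 * 0.27 * 21.9300

1.7763 mm/day


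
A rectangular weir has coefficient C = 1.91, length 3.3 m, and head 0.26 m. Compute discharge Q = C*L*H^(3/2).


Q = C * L * H^(3/2) = 1.91 * 3.3 * 0.26^1.5 = 1.91 * 3.3 * 0.132575

0.8356 m^3/s


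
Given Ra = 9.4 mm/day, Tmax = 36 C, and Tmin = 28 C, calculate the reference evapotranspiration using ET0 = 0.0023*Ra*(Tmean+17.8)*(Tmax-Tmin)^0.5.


Tmean = (Tmax + Tmin)/2 = (36 + 28)/2 = 32.0
ET0 = 0.0023 * 9.4 * (32.0 + 17.8) * sqrt(36 - 28)
ET0 = 0.0023 * 9.4 * 49.8 * 2.828427

3.0453 mm/day


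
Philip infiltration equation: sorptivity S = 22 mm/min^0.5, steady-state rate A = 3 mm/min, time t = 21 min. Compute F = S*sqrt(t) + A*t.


F = S*sqrt(t) + A*t
F = 22*sqrt(21) + 3*21
F = 22*4.582576 + 63

163.8167 mm


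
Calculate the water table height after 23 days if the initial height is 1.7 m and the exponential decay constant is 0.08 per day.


m = m0 * exp(-k*t)
m = 1.7 * exp(-0.08 * 23)
m = 1.7 * exp(-1.8400)

0.2700 m


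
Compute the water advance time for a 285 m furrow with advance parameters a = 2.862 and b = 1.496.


t = (L/a)^(1/b)
t = (285/2.862)^(1/1.496)
t = 99.580713^(1/1.496)

21.6610 min


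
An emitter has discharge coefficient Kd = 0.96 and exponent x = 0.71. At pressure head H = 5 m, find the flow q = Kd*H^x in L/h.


q = Kd * H^x = 0.96 * 5^0.71 = 0.96 * 3.135225

3.0098 L/h


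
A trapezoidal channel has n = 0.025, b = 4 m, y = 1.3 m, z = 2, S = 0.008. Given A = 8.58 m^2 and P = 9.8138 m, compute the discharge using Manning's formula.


R = A/P = 8.58/9.8138 = 0.874279
Q = (1/0.025) * 8.58 * 0.874279^(2/3) * 0.008^0.5

28.0668 m^3/s


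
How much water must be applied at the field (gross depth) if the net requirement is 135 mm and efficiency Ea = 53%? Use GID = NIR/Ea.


Ea = 53% = 0.53
GID = NIR / Ea = 135 / 0.53 = 254.7170 mm

254.7170 mm


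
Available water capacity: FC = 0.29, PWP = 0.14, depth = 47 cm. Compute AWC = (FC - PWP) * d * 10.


AWC = (FC - PWP) * d * 10
AWC = (0.29 - 0.14) * 47 * 10
AWC = 0.1500 * 47 * 10

70.5000 mm


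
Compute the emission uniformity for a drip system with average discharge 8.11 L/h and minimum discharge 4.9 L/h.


EU = (q_min/q_avg)*100 = (4.9/8.11)*100 = 60.4192%

60.4192 %


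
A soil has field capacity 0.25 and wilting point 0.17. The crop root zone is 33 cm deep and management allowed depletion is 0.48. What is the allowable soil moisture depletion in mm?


SMD = (FC - PWP) * d * MAD * 10
SMD = (0.25 - 0.17) * 33 * 0.48 * 10
SMD = 0.0800 * 33 * 0.48 * 10

12.6720 mm


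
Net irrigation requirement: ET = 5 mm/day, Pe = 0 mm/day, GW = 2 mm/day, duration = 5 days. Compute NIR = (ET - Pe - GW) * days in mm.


Daily deficit = ET - Pe - GW = 5 - 0 - 2 = 3 mm/day
NIR = 3 * 5 = 15 mm

15.0000 mm


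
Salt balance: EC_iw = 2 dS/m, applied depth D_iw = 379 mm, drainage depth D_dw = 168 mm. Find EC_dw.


EC_dw = EC_iw * D_iw / D_dw
EC_dw = 2 * 379 / 168
EC_dw = 758 / 168

4.5119 dS/m


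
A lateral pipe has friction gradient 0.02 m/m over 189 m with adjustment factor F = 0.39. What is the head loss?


hf = J * L * F = 0.02 * 189 * 0.39 = 1.4742 m

1.4742 m


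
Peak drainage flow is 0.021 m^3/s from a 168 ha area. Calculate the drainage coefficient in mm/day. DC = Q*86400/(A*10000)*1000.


DC = Q * 86400 / (A * 10000) * 1000
DC = 0.021 * 86400 / (168 * 10000) * 1000
DC = 1814400.0000 / 1680000

1.0800 mm/day


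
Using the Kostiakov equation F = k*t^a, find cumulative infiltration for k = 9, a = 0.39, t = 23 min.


F = k * t^a = 9 * 23^0.39
F = 9 * 3.396830

30.5715 mm


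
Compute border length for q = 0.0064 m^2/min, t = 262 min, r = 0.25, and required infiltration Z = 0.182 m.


L = q*t/((1+r)*Z)
L = 0.0064*262/((1+0.25)*0.182)
L = 1.6768/0.2275

7.3705 m


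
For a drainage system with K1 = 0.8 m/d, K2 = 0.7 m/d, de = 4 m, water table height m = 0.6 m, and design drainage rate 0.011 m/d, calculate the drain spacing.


S^2 = 8*K2*de*m/q + 4*K1*m^2/q
S^2 = 8*0.7*4*0.6/0.011 + 4*0.8*0.6^2/0.011
S = sqrt(1326.5455)

36.4218 m


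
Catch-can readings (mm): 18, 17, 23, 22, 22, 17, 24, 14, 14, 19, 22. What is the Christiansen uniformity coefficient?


mean = 19.272727 mm
MAD = 3.024793 mm
CU = (1 - 3.024793/19.272727)*100

84.3053 %


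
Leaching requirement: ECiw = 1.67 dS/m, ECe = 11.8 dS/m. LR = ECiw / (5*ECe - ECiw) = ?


LR = ECiw / (5*ECe - ECiw)
LR = 1.67 / (5*11.8 - 1.67)
LR = 1.67 / 57.3300

0.0291


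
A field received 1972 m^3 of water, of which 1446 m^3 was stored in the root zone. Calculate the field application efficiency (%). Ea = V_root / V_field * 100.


Ea = V_root / V_field * 100 = 1446 / 1972 * 100 = 73.3266%

73.3266 %


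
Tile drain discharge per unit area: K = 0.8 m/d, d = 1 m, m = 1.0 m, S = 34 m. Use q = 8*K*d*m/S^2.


q = 8*K*d*m/S^2
q = 8*0.8*1*1.0/34^2
q = 6.4000 / 1156

0.0055 m/d


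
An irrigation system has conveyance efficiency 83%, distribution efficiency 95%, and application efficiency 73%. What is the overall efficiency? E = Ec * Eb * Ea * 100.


Ec = 0.83, Eb = 0.95, Ea = 0.73
E = 0.83 * 0.95 * 0.73 * 100 = 57.5605%

57.5605 %


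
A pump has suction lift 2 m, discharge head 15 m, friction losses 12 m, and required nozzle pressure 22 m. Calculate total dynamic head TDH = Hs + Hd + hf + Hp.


TDH = Hs + Hd + hf + Hp = 2 + 15 + 12 + 22 = 51

51 m


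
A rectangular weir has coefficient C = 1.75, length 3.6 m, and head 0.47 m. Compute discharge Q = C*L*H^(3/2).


Q = C * L * H^(3/2) = 1.75 * 3.6 * 0.47^1.5 = 1.75 * 3.6 * 0.322216

2.0300 m^3/s


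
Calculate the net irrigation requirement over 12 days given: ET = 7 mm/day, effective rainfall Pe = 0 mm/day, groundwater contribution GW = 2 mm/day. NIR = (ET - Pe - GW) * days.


Daily deficit = ET - Pe - GW = 7 - 0 - 2 = 5 mm/day
NIR = 5 * 12 = 60 mm

60.0000 mm


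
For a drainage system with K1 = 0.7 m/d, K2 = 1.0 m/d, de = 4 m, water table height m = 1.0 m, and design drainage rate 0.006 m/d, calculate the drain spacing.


S^2 = 8*K2*de*m/q + 4*K1*m^2/q
S^2 = 8*1.0*4*1.0/0.006 + 4*0.7*1.0^2/0.006
S = sqrt(5800.0000)

76.1577 m


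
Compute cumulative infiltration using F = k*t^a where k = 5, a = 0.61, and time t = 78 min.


F = k * t^a = 5 * 78^0.61
F = 5 * 14.261911

71.3096 mm


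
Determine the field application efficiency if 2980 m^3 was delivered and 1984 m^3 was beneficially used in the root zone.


Ea = V_root / V_field * 100 = 1984 / 2980 * 100 = 66.5772%

66.5772 %


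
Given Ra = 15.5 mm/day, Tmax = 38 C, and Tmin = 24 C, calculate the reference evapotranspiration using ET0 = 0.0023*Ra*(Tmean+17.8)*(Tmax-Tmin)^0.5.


Tmean = (Tmax + Tmin)/2 = (38 + 24)/2 = 31.0
ET0 = 0.0023 * 15.5 * (31.0 + 17.8) * sqrt(38 - 24)
ET0 = 0.0023 * 15.5 * 48.8 * 3.741657

6.5094 mm/day


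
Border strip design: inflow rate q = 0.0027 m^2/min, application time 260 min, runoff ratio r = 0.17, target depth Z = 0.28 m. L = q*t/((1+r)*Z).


L = q*t/((1+r)*Z)
L = 0.0027*260/((1+0.17)*0.28)
L = 0.702/0.3276

2.1429 m


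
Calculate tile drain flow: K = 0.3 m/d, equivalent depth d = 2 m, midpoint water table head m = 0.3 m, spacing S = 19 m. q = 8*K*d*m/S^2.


q = 8*K*d*m/S^2
q = 8*0.3*2*0.3/19^2
q = 1.4400 / 361

0.0040 m/d


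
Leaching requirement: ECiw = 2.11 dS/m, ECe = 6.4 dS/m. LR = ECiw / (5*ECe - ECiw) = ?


LR = ECiw / (5*ECe - ECiw)
LR = 2.11 / (5*6.4 - 2.11)
LR = 2.11 / 29.8900

0.0706


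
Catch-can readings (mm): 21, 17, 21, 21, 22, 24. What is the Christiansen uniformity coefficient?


mean = 21.000000 mm
MAD = 1.333333 mm
CU = (1 - 1.333333/21.000000)*100

93.6508 %


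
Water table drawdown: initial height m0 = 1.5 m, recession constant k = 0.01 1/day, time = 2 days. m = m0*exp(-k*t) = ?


m = m0 * exp(-k*t)
m = 1.5 * exp(-0.01 * 2)
m = 1.5 * exp(-0.0200)

1.4703 m


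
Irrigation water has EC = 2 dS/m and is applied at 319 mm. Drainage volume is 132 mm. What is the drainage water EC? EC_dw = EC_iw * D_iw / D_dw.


EC_dw = EC_iw * D_iw / D_dw
EC_dw = 2 * 319 / 132
EC_dw = 638 / 132

4.8333 dS/m


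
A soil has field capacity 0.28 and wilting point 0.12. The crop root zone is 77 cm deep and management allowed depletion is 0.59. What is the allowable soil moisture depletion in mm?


SMD = (FC - PWP) * d * MAD * 10
SMD = (0.28 - 0.12) * 77 * 0.59 * 10
SMD = 0.1600 * 77 * 0.59 * 10

72.6880 mm


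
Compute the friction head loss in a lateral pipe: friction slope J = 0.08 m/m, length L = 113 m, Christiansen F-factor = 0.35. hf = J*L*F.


hf = J * L * F = 0.08 * 113 * 0.35 = 3.1640 m

3.1640 m


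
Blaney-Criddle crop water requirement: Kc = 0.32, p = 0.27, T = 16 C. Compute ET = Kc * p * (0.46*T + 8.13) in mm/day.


ET = Kc * p * (0.46*T + 8.13)
ET = 0.32 * 0.27 * (0.46*16 + 8.13)
ET = 0.32 * 0.27 * 15.4900

1.3383 mm/day


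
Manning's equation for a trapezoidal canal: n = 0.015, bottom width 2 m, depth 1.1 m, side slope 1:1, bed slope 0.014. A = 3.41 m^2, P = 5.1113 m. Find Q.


R = A/P = 3.41/5.1113 = 0.667149
Q = (1/0.015) * 3.41 * 0.667149^(2/3) * 0.014^0.5

20.5373 m^3/s


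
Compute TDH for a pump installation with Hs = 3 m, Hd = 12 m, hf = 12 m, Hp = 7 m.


TDH = Hs + Hd + hf + Hp = 3 + 12 + 12 + 7 = 34

34 m


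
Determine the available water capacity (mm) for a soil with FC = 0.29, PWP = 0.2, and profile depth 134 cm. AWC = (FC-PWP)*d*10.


AWC = (FC - PWP) * d * 10
AWC = (0.29 - 0.2) * 134 * 10
AWC = 0.0900 * 134 * 10

120.6000 mm


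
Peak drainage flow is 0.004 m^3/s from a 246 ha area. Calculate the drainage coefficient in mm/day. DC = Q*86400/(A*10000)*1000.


DC = Q * 86400 / (A * 10000) * 1000
DC = 0.004 * 86400 / (246 * 10000) * 1000
DC = 345600.0000 / 2460000

0.1405 mm/day


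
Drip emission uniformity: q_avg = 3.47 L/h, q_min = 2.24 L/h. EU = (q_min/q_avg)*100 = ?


EU = (q_min/q_avg)*100 = (2.24/3.47)*100 = 64.5533%

64.5533 %


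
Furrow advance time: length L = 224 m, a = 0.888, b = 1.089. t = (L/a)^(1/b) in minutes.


t = (L/a)^(1/b)
t = (224/0.888)^(1/1.089)
t = 252.252252^(1/1.089)

160.5247 min


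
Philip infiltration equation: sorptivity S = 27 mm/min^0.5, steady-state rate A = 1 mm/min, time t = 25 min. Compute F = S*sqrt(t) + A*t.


F = S*sqrt(t) + A*t
F = 27*sqrt(25) + 1*25
F = 27*5.000000 + 25

160.0000 mm


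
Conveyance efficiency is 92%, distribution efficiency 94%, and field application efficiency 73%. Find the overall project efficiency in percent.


Ec = 0.92, Eb = 0.94, Ea = 0.73
E = 0.92 * 0.94 * 0.73 * 100 = 63.1304%

63.1304 %


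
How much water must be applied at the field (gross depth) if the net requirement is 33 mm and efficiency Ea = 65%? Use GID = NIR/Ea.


Ea = 65% = 0.65
GID = NIR / Ea = 33 / 0.65 = 50.7692 mm

50.7692 mm


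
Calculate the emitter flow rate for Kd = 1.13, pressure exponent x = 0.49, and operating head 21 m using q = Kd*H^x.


q = Kd * H^x = 1.13 * 21^0.49 = 1.13 * 4.445161

5.0230 L/h


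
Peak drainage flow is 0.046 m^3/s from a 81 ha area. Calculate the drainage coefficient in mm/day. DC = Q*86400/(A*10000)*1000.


DC = Q * 86400 / (A * 10000) * 1000
DC = 0.046 * 86400 / (81 * 10000) * 1000
DC = 3974400.0000 / 810000

4.9067 mm/day


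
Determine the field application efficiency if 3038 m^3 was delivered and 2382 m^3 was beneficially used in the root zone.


Ea = V_root / V_field * 100 = 2382 / 3038 * 100 = 78.4068%

78.4068 %


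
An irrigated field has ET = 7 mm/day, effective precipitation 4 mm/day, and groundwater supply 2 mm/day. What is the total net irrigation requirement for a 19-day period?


Daily deficit = ET - Pe - GW = 7 - 4 - 2 = 1 mm/day
NIR = 1 * 19 = 19 mm

19.0000 mm


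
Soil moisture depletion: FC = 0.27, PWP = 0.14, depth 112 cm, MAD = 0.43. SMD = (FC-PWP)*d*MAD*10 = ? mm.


SMD = (FC - PWP) * d * MAD * 10
SMD = (0.27 - 0.14) * 112 * 0.43 * 10
SMD = 0.1300 * 112 * 0.43 * 10

62.6080 mm


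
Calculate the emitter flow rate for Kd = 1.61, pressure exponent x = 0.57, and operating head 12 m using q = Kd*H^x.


q = Kd * H^x = 1.61 * 12^0.57 = 1.61 * 4.122240

6.6368 L/h


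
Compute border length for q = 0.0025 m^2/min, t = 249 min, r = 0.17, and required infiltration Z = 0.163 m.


L = q*t/((1+r)*Z)
L = 0.0025*249/((1+0.17)*0.163)
L = 0.6225/0.19071

3.2641 m


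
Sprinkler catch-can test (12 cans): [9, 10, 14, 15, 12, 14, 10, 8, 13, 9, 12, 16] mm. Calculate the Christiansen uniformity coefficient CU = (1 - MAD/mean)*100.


mean = 11.833333 mm
MAD = 2.194444 mm
CU = (1 - 2.194444/11.833333)*100

81.4554 %


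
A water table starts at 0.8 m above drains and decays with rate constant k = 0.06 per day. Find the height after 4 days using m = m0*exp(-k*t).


m = m0 * exp(-k*t)
m = 0.8 * exp(-0.06 * 4)
m = 0.8 * exp(-0.2400)

0.6293 m


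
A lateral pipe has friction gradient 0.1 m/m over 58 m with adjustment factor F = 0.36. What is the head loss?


hf = J * L * F = 0.1 * 58 * 0.36 = 2.0880 m

2.0880 m


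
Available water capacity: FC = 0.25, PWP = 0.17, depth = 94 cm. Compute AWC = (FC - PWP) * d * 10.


AWC = (FC - PWP) * d * 10
AWC = (0.25 - 0.17) * 94 * 10
AWC = 0.0800 * 94 * 10

75.2000 mm


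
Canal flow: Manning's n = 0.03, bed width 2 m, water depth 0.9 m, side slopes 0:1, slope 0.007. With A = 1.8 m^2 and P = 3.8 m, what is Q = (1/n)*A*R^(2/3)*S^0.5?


R = A/P = 1.8/3.8 = 0.473684
Q = (1/0.03) * 1.8 * 0.473684^(2/3) * 0.007^0.5

3.0504 m^3/s


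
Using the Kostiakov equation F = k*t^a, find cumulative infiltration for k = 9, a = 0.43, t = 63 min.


F = k * t^a = 9 * 63^0.43
F = 9 * 5.939043

53.4514 mm


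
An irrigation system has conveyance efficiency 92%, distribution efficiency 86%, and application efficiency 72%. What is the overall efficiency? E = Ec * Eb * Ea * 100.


Ec = 0.92, Eb = 0.86, Ea = 0.72
E = 0.92 * 0.86 * 0.72 * 100 = 56.9664%

56.9664 %


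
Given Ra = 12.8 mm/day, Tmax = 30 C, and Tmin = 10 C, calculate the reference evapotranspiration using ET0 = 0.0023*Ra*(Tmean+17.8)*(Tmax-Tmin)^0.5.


Tmean = (Tmax + Tmin)/2 = (30 + 10)/2 = 20.0
ET0 = 0.0023 * 12.8 * (20.0 + 17.8) * sqrt(30 - 10)
ET0 = 0.0023 * 12.8 * 37.8 * 4.472136

4.9767 mm/day


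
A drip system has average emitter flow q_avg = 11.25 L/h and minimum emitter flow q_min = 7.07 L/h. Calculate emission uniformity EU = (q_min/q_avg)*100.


EU = (q_min/q_avg)*100 = (7.07/11.25)*100 = 62.8444%

62.8444 %


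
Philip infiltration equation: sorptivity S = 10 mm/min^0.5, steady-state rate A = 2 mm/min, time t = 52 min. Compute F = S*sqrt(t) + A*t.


F = S*sqrt(t) + A*t
F = 10*sqrt(52) + 2*52
F = 10*7.211103 + 104

176.1110 mm


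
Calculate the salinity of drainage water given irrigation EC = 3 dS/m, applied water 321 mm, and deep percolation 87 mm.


EC_dw = EC_iw * D_iw / D_dw
EC_dw = 3 * 321 / 87
EC_dw = 963 / 87

11.0690 dS/m


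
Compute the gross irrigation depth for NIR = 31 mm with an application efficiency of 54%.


Ea = 54% = 0.54
GID = NIR / Ea = 31 / 0.54 = 57.4074 mm

57.4074 mm


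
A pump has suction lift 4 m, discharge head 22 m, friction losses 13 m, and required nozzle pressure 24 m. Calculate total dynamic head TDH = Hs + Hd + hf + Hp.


TDH = Hs + Hd + hf + Hp = 4 + 22 + 13 + 24 = 63

63 m


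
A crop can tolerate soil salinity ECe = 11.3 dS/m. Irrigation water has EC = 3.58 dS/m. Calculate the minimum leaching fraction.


LR = ECiw / (5*ECe - ECiw)
LR = 3.58 / (5*11.3 - 3.58)
LR = 3.58 / 52.9200

0.0676
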